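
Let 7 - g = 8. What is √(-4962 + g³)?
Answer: I*√4963 ≈ 70.449*I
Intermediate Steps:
g = -1 (g = 7 - 1*8 = 7 - 8 = -1)
√(-4962 + g³) = √(-4962 + (-1)³) = √(-4962 - 1) = √(-4963) = I*√4963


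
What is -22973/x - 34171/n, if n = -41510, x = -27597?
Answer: 1896626317/1145551470 ≈ 1.6556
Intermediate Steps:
-22973/x - 34171/n = -22973/(-27597) - 34171/(-41510) = -22973*(-1/27597) - 34171*(-1/41510) = 22973/27597 + 34171/41510 = 1896626317/1145551470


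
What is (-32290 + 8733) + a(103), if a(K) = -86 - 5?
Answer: -23648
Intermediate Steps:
a(K) = -91
(-32290 + 8733) + a(103) = (-32290 + 8733) - 91 = -23557 - 91 = -23648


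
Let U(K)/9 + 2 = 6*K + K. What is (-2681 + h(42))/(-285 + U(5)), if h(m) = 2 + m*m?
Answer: -305/4 ≈ -76.250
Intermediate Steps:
h(m) = 2 + m²
U(K) = -18 + 63*K (U(K) = -18 + 9*(6*K + K) = -18 + 9*(7*K) = -18 + 63*K)
(-2681 + h(42))/(-285 + U(5)) = (-2681 + (2 + 42²))/(-285 + (-18 + 63*5)) = (-2681 + (2 + 1764))/(-285 + (-18 + 315)) = (-2681 + 1766)/(-285 + 297) = -915/12 = -915*1/12 = -305/4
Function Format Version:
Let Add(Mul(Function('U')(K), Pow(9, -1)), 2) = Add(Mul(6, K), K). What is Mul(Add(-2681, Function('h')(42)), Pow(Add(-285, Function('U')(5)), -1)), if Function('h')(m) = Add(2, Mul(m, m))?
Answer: Rational(-305, 4) ≈ -76.250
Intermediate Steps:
Function('h')(m) = Add(2, Pow(m, 2))
Function('U')(K) = Add(-18, Mul(63, K)) (Function('U')(K) = Add(-18, Mul(9, Add(Mul(6, K), K))) = Add(-18, Mul(9, Mul(7, K))) = Add(-18, Mul(63, K)))
Mul(Add(-2681, Function('h')(42)), Pow(Add(-285, Function('U')(5)), -1)) = Mul(Add(-2681, Add(2, Pow(42, 2))), Pow(Add(-285, Add(-18, Mul(63, 5))), -1)) = Mul(Add(-2681, Add(2, 1764)), Pow(Add(-285, Add(-18, 315)), -1)) = Mul(Add(-2681, 1766), Pow(Add(-285, 297), -1)) = Mul(-915, Pow(12, -1)) = Mul(-915, Rational(1, 12)) = Rational(-305, 4)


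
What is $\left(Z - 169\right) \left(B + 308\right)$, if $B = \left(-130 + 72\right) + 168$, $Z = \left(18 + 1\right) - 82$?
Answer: $-96976$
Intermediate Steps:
$Z = -63$ ($Z = 19 - 82 = -63$)
$B = 110$ ($B = -58 + 168 = 110$)
$\left(Z - 169\right) \left(B + 308\right) = \left(-63 - 169\right) \left(110 + 308\right) = \left(-232\right) 418 = -96976$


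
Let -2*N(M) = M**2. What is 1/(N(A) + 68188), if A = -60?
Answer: 1/66388 ≈ 1.5063e-5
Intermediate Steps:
N(M) = -M**2/2
1/(N(A) + 68188) = 1/(-1/2*(-60)**2 + 68188) = 1/(-1/2*3600 + 68188) = 1/(-1800 + 68188) = 1/66388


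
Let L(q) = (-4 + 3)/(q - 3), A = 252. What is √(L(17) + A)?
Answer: √49378/14 ≈ 15.872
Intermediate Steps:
L(q) = -1/(-3 + q)
√(L(17) + A) = √(-1/(-3 + 17) + 252) = √(-1/14 + 252) = √(3527/14) = √49378/14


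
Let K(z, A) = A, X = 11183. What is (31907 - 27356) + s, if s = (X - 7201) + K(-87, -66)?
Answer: 8467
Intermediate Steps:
s = 3916 (s = (11183 - 7201) - 66 = 3982 - 66 = 3916)
(31907 - 27356) + s = (31907 - 27356) + 3916 = 4551 + 3916 = 8467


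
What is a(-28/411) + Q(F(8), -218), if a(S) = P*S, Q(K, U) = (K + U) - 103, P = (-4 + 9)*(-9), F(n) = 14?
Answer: -41639/137 ≈ -303.93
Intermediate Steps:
P = -45 (P = 5*(-9) = -45)
Q(K, U) = -103 + K + U
a(S) = -45*S
a(-28/411) + Q(F(8), -218) = -(-1260)/411 + (-103 + 14 - 218) = -(-1260)/411 - 307 = -45*(-28/411) - 307 = 420/137 - 307 = -41639/137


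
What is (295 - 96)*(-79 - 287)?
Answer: -72834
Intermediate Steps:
(295 - 96)*(-79 - 287) = 199*(-366) = -72834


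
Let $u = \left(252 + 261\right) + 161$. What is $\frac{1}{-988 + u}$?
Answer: $- \frac{1}{314} \approx -0.0031847$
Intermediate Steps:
$u = 674$ ($u = 513 + 161 = 674$)
$\frac{1}{-988 + u} = \frac{1}{-988 + 674} = \frac{1}{-314} = - \frac{1}{314}$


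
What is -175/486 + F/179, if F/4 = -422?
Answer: -851693/86994 ≈ -9.7903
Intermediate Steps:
F = -1688 (F = 4*(-422) = -1688)
-175/486 + F/179 = -175/486 - 1688/179 = -851693/86994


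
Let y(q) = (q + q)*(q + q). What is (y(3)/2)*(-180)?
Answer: -3240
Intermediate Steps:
y(q) = 4*q² (y(q) = (2*q)*(2*q) = 4*q²)
(y(3)/2)*(-180) = ((4*3²)/2)*(-180) = ((4*9)*(½))*(-180) = (36*(½))*(-180) = 18*(-180) = -3240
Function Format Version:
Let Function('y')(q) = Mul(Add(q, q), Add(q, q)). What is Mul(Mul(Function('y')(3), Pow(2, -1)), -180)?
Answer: -3240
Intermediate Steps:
Function('y')(q) = Mul(4, Pow(q, 2)) (Function('y')(q) = Mul(Mul(2, q), Mul(2, q)) = Mul(4, Pow(q, 2)))
Mul(Mul(Function('y')(3), Pow(2, -1)), -180) = Mul(Mul(Mul(4, Pow(3, 2)), Pow(2, -1)), -180) = Mul(Mul(Mul(4, 9), Rational(1, 2)), -180) = Mul(Mul(36, Rational(1, 2)), -180) = Mul(18, -180) = -3240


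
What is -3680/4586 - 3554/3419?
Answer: -14440282/7839767 ≈ -1.8419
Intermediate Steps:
-3680/4586 - 3554/3419 = -3680*1/4586 - 3554*1/3419 = -1840/2293 - 3554/3419 = -14440282/7839767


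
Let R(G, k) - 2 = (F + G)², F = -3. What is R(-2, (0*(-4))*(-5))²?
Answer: 729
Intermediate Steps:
R(G, k) = 2 + (-3 + G)²
R(-2, (0*(-4))*(-5))² = (2 + (-3 - 2)²)² = (2 + (-5)²)² = (2 + 25)² = 27² = 729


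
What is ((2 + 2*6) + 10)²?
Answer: 576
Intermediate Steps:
((2 + 2*6) + 10)² = ((2 + 12) + 10)² = (14 + 10)² = 24² = 576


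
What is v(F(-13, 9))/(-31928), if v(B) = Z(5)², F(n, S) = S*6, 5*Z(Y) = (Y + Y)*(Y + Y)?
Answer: -50/3991 ≈ -0.012528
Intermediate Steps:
Z(Y) = 4*Y²/5 (Z(Y) = ((Y + Y)*(Y + Y))/5 = ((2*Y)*(2*Y))/5 = (4*Y²)/5 = 4*Y²/5)
F(n, S) = 6*S
v(B) = 400 (v(B) = ((⅘)*5²)² = ((⅘)*25)² = 20² = 400)
v(F(-13, 9))/(-31928) = 400/(-31928) = 400*(-1/31928) = -50/3991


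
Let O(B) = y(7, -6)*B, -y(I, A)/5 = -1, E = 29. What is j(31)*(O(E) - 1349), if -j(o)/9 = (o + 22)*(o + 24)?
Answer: 31586940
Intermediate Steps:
y(I, A) = 5 (y(I, A) = -5*(-1) = 5)
j(o) = -9*(22 + o)*(24 + o) (j(o) = -9*(o + 22)*(o + 24) = -9*(22 + o)*(24 + o))
O(B) = 5*B
j(31)*(O(E) - 1349) = (-4752 - 414*31 - 9*31²)*(5*29 - 1349) = (-4752 - 12834 - 9*961)*(145 - 1349) = (-4752 - 12834 - 8649)*(-1204) = -26235*(-1204) = 31586940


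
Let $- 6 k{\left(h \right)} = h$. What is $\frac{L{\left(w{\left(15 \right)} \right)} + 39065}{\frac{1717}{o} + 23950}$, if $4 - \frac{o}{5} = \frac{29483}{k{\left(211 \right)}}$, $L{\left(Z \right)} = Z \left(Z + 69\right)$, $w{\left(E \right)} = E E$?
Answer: $\frac{93505622650}{21284966787} \approx 4.393$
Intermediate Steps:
$w{\left(E \right)} = E^{2}$
$k{\left(h \right)} = - \frac{h}{6}$
$L{\left(Z \right)} = Z \left(69 + Z\right)$
$o = \frac{888710}{211}$ ($o = 20 - 5 \frac{29483}{\left(- \frac{1}{6}\right) 211} = 20 - 5 \frac{29483}{- \frac{211}{6}} = 20 - 5 \cdot 29483 \left(- \frac{6}{211}\right) = 20 - - \frac{884490}{211} = 20 + \frac{884490}{211} = \frac{888710}{211} \approx 4211.9$)
$\frac{L{\left(w{\left(15 \right)} \right)} + 39065}{\frac{1717}{o} + 23950} = \frac{15^{2} \left(69 + 15^{2}\right) + 39065}{\frac{1717}{\frac{888710}{211}} + 23950} = \frac{225 \left(69 + 225\right) + 39065}{1717 \cdot \frac{211}{888710} + 23950} = \frac{225 \cdot 294 + 39065}{\frac{362287}{888710} + 23950} = \frac{66150 + 39065}{\frac{21284966787}{888710}} = 105215 \cdot \frac{888710}{21284966787} = \frac{93505622650}{21284966787}$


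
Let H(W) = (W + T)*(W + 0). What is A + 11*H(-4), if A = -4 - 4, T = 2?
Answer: 80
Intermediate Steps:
A = -8
H(W) = W*(2 + W) (H(W) = (W + 2)*(W + 0) = (2 + W)*W = W*(2 + W))
A + 11*H(-4) = -8 + 11*(-4*(2 - 4)) = -8 + 11*(-4*(-2)) = -8 + 11*8 = -8 + 88 = 80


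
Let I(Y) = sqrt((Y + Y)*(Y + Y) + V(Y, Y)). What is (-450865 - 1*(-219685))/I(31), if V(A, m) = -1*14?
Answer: -23118*sqrt(3830)/383 ≈ -3735.5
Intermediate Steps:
V(A, m) = -14
I(Y) = sqrt(-14 + 4*Y**2) (I(Y) = sqrt((Y + Y)*(Y + Y) - 14) = sqrt((2*Y)*(2*Y) - 14) = sqrt(4*Y**2 - 14) = sqrt(-14 + 4*Y**2))
(-450865 - 1*(-219685))/I(31) = (-450865 - 1*(-219685))/(sqrt(-14 + 4*31**2)) = (-450865 + 219685)/(sqrt(-14 + 4*961)) = -231180/sqrt(-14 + 3844) = -231180*sqrt(3830)/3830 = -23118*sqrt(3830)/383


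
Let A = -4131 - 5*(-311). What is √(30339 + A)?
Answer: √27763 ≈ 166.62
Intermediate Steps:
A = -2576 (A = -4131 + 1555 = -2576)
√(30339 + A) = √(30339 - 2576) = √27763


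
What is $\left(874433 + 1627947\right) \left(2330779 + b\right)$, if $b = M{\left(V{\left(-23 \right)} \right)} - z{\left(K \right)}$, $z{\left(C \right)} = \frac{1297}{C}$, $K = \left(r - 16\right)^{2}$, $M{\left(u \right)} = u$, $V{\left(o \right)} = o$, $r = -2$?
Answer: $\frac{472426601744965}{81} \approx 5.8324 \cdot 10^{12}$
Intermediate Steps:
$K = 324$ ($K = \left(-2 - 16\right)^{2} = \left(-18\right)^{2} = 324$)
$b = - \frac{8749}{324}$ ($b = -23 - \frac{1297}{324} = - \frac{8749}{324} \approx -27.003$)
$\left(874433 + 1627947\right) \left(2330779 + b\right) = \left(874433 + 1627947\right) \left(2330779 - \frac{8749}{324}\right) = 2502380 \cdot \frac{755163647}{324} = \frac{472426601744965}{81}$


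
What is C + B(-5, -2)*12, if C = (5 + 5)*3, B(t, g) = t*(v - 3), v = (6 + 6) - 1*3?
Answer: -330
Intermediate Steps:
v = 9 (v = 12 - 3 = 9)
B(t, g) = 6*t (B(t, g) = t*(9 - 3) = t*6 = 6*t)
C = 30 (C = 10*3 = 30)
C + B(-5, -2)*12 = 30 + (6*(-5))*12 = 30 - 30*12 = 30 - 360 = -330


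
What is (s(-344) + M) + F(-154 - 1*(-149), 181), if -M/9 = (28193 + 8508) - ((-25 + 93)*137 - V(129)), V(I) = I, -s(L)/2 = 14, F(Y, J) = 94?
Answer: -247560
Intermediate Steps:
s(L) = -28 (s(L) = -2*14 = -28)
M = -247626 (M = -9*((28193 + 8508) - ((-25 + 93)*137 - 1*129)) = -9*(36701 - (68*137 - 129)) = -9*(36701 - (9316 - 129)) = -9*(36701 - 1*9187) = -9*(36701 - 9187) = -9*27514 = -247626)
(s(-344) + M) + F(-154 - 1*(-149), 181) = (-28 - 247626) + 94 = -247654 + 94 = -247560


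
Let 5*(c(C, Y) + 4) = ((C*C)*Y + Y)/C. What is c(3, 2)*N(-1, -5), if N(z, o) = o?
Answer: 40/3 ≈ 13.333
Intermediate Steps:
c(C, Y) = -4 + (Y + Y*C**2)/(5*C) (c(C, Y) = -4 + (((C*C)*Y + Y)/C)/5 = -4 + ((C**2*Y + Y)/C)/5 = -4 + ((Y*C**2 + Y)/C)/5 = -4 + ((Y + Y*C**2)/C)/5 = -4 + (Y + Y*C**2)/(5*C))
c(3, 2)*N(-1, -5) = ((1/5)*(2 + 3*(-20 + 3*2))/3)*(-5) = ((1/5)*(1/3)*(2 + 3*(-20 + 6)))*(-5) = ((1/5)*(1/3)*(2 + 3*(-14)))*(-5) = ((1/5)*(1/3)*(2 - 42))*(-5) = ((1/5)*(1/3)*(-40))*(-5) = -8/3*(-5) = 40/3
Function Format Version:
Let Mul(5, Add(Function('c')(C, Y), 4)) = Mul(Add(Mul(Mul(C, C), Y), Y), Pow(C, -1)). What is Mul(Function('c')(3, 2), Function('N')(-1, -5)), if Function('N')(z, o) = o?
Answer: Rational(40, 3) ≈ 13.333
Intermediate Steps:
Function('c')(C, Y) = Add(-4, Mul(Rational(1, 5), Pow(C, -1), Add(Y, Mul(Y, Pow(C, 2))))) (Function('c')(C, Y) = Add(-4, Mul(Rational(1, 5), Mul(Add(Mul(Mul(C, C), Y), Y), Pow(C, -1)))) = Add(-4, Mul(Rational(1, 5), Mul(Add(Mul(Pow(C, 2), Y), Y), Pow(C, -1)))) = Add(-4, Mul(Rational(1, 5), Mul(Add(Mul(Y, Pow(C, 2)), Y), Pow(C, -1)))) = Add(-4, Mul(Rational(1, 5), Mul(Add(Y, Mul(Y, Pow(C, 2))), Pow(C, -1)))) = Add(-4, Mul(Rational(1, 5), Mul(Pow(C, -1), Add(Y, Mul(Y, Pow(C, 2)))))) = Add(-4, Mul(Rational(1, 5), Pow(C, -1), Add(Y, Mul(Y, Pow(C, 2))))))
Mul(Function('c')(3, 2), Function('N')(-1, -5)) = Mul(Mul(Rational(1, 5), Pow(3, -1), Add(2, Mul(3, Add(-20, Mul(3, 2))))), -5) = Mul(Mul(Rational(1, 5), Rational(1, 3), Add(2, Mul(3, Add(-20, 6)))), -5) = Mul(Mul(Rational(1, 5), Rational(1, 3), Add(2, Mul(3, -14))), -5) = Mul(Mul(Rational(1, 5), Rational(1, 3), Add(2, -42)), -5) = Mul(Mul(Rational(1, 5), Rational(1, 3), -40), -5) = Mul(Rational(-8, 3), -5) = Rational(40, 3)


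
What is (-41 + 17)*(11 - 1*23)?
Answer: 288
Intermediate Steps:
(-41 + 17)*(11 - 1*23) = -24*(11 - 23) = -24*(-12) = 288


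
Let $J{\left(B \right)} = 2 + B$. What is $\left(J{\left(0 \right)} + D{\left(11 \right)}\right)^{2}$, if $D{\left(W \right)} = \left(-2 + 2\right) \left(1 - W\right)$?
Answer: $4$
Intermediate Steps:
$D{\left(W \right)} = 0$ ($D{\left(W \right)} = 0 \left(1 - W\right) = 0$)
$\left(J{\left(0 \right)} + D{\left(11 \right)}\right)^{2} = \left(\left(2 + 0\right) + 0\right)^{2} = \left(2 + 0\right)^{2} = 2^{2} = 4$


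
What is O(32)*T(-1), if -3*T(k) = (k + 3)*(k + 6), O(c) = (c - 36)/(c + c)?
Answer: 5/24 ≈ 0.20833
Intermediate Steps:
O(c) = (-36 + c)/(2*c) (O(c) = (-36 + c)/((2*c)) = (-36 + c)*(1/(2*c)) = (-36 + c)/(2*c))
T(k) = -(3 + k)*(6 + k)/3 (T(k) = -(k + 3)*(k + 6)/3 = -(3 + k)*(6 + k)/3)
O(32)*T(-1) = ((½)*(-36 + 32)/32)*(-6 - 3*(-1) - ⅓*(-1)²) = ((½)*(1/32)*(-4))*(-6 + 3 - ⅓*1) = -(-6 + 3 - ⅓)/16 = -1/16*(-10/3) = 5/24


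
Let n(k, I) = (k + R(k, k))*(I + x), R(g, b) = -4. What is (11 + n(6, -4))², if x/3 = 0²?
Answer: 9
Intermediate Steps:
x = 0 (x = 3*0² = 3*0 = 0)
n(k, I) = I*(-4 + k) (n(k, I) = (k - 4)*(I + 0) = (-4 + k)*I = I*(-4 + k))
(11 + n(6, -4))² = (11 - 4*(-4 + 6))² = (11 - 4*2)² = (11 - 8)² = 3² = 9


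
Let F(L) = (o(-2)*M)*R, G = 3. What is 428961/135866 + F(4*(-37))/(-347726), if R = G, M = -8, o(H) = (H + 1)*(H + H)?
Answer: 74586967911/23622070358 ≈ 3.1575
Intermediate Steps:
o(H) = 2*H*(1 + H) (o(H) = (1 + H)*(2*H) = 2*H*(1 + H))
R = 3
F(L) = -96 (F(L) = ((2*(-2)*(1 - 2))*(-8))*3 = ((2*(-2)*(-1))*(-8))*3 = (4*(-8))*3 = -32*3 = -96)
428961/135866 + F(4*(-37))/(-347726) = 428961/135866 - 96/(-347726) = 428961*(1/135866) - 96*(-1/347726) = 428961/135866 + 48/173863 = 74586967911/23622070358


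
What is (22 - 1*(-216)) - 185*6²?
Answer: -6422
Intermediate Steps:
(22 - 1*(-216)) - 185*6² = (22 + 216) - 185*36 = 238 - 6660 = -6422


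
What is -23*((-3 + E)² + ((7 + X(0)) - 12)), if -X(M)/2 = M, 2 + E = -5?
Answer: -2185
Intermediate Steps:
E = -7 (E = -2 - 5 = -7)
X(M) = -2*M
-23*((-3 + E)² + ((7 + X(0)) - 12)) = -23*((-3 - 7)² + ((7 - 2*0) - 12)) = -23*((-10)² + ((7 + 0) - 12)) = -23*(100 + (7 - 12)) = -23*(100 - 5) = -23*95 = -2185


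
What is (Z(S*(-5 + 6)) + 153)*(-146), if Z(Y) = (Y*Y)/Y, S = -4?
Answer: -21754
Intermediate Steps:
Z(Y) = Y (Z(Y) = Y²/Y = Y)
(Z(S*(-5 + 6)) + 153)*(-146) = (-4*(-5 + 6) + 153)*(-146) = (-4*1 + 153)*(-146) = (-4 + 153)*(-146) = 149*(-146) = -21754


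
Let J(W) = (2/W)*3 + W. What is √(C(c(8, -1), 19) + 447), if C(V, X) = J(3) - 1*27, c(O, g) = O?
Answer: 5*√17 ≈ 20.616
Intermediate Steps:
J(W) = W + 6/W (J(W) = 6/W + W = W + 6/W)
C(V, X) = -22 (C(V, X) = (3 + 6/3) - 1*27 = (3 + 6*(⅓)) - 27 = (3 + 2) - 27 = 5 - 27 = -22)
√(C(c(8, -1), 19) + 447) = √(-22 + 447) = √425 = 5*√17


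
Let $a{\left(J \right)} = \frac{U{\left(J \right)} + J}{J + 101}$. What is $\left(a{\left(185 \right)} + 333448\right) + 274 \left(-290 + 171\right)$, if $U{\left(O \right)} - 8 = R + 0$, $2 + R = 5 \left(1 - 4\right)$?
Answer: $\frac{3910954}{13} \approx 3.0084 \cdot 10^{5}$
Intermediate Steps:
$R = -17$ ($R = -2 + 5 \left(1 - 4\right) = -2 + 5 \left(-3\right) = -2 - 15 = -17$)
$U{\left(O \right)} = -9$ ($U{\left(O \right)} = 8 + \left(-17 + 0\right) = 8 - 17 = -9$)
$a{\left(J \right)} = \frac{-9 + J}{101 + J}$ ($a{\left(J \right)} = \frac{-9 + J}{J + 101} = \frac{-9 + J}{101 + J}$)
$\left(a{\left(185 \right)} + 333448\right) + 274 \left(-290 + 171\right) = \left(\frac{-9 + 185}{101 + 185} + 333448\right) + 274 \left(-290 + 171\right) = \left(\frac{1}{286} \cdot 176 + 333448\right) + 274 \left(-119\right) = \left(\frac{1}{286} \cdot 176 + 333448\right) - 32606 = \left(\frac{8}{13} + 333448\right) - 32606 = \frac{4334832}{13} - 32606 = \frac{3910954}{13}$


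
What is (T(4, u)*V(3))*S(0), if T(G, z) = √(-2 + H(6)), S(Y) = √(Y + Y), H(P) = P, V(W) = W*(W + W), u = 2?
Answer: 0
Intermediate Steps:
V(W) = 2*W² (V(W) = W*(2*W) = 2*W²)
S(Y) = √2*√Y (S(Y) = √(2*Y) = √2*√Y)
T(G, z) = 2 (T(G, z) = √(-2 + 6) = √4 = 2)
(T(4, u)*V(3))*S(0) = (2*(2*3²))*(√2*√0) = (2*(2*9))*(√2*0) = (2*18)*0 = 36*0 = 0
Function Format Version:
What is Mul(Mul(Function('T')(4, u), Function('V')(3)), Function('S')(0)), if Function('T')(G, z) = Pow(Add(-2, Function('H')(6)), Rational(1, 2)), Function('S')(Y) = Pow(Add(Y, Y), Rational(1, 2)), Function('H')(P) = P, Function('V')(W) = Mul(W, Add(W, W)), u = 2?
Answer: 0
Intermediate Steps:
Function('V')(W) = Mul(2, Pow(W, 2)) (Function('V')(W) = Mul(W, Mul(2, W)) = Mul(2, Pow(W, 2)))
Function('S')(Y) = Mul(Pow(2, Rational(1, 2)), Pow(Y, Rational(1, 2))) (Function('S')(Y) = Pow(Mul(2, Y), Rational(1, 2)) = Mul(Pow(2, Rational(1, 2)), Pow(Y, Rational(1, 2))))
Function('T')(G, z) = 2 (Function('T')(G, z) = Pow(Add(-2, 6), Rational(1, 2)) = Pow(4, Rational(1, 2)) = 2)
Mul(Mul(Function('T')(4, u), Function('V')(3)), Function('S')(0)) = Mul(Mul(2, Mul(2, Pow(3, 2))), Mul(Pow(2, Rational(1, 2)), Pow(0, Rational(1, 2)))) = Mul(Mul(2, Mul(2, 9)), Mul(Pow(2, Rational(1, 2)), 0)) = Mul(Mul(2, 18), 0) = Mul(36, 0) = 0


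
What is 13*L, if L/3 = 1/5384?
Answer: 39/5384 ≈ 0.0072437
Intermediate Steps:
L = 3/5384 ≈ 0.00055721
13*L = 13*(3/5384) = 39/5384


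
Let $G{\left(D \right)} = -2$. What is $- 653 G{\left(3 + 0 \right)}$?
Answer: $1306$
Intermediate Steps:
$- 653 G{\left(3 + 0 \right)} = \left(-653\right) \left(-2\right) = 1306$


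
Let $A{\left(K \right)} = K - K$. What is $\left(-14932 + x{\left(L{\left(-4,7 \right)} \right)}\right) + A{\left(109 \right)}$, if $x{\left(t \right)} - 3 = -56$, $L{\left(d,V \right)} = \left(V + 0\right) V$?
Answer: $-14985$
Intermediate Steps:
$L{\left(d,V \right)} = V^{2}$ ($L{\left(d,V \right)} = V V = V^{2}$)
$x{\left(t \right)} = -53$ ($x{\left(t \right)} = 3 - 56 = -53$)
$A{\left(K \right)} = 0$
$\left(-14932 + x{\left(L{\left(-4,7 \right)} \right)}\right) + A{\left(109 \right)} = \left(-14932 - 53\right) + 0 = -14985 + 0 = -14985$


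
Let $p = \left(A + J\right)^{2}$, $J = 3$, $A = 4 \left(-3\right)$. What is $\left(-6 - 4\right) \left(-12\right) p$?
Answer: $9720$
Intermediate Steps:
$A = -12$
$p = 81$ ($p = \left(-12 + 3\right)^{2} = \left(-9\right)^{2} = 81$)
$\left(-6 - 4\right) \left(-12\right) p = \left(-6 - 4\right) \left(-12\right) 81 = \left(-10\right) \left(-12\right) 81 = 120 \cdot 81 = 9720$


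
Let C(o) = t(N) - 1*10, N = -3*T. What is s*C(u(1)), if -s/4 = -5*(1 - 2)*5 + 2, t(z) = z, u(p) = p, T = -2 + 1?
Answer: 756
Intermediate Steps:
T = -1
N = 3 (N = -3*(-1) = 3)
C(o) = -7 (C(o) = 3 - 1*10 = 3 - 10 = -7)
s = -108 (s = -4*(-5*(1 - 2)*5 + 2) = -4*(-5*(-1)*5 + 2) = -4*(5*5 + 2) = -4*(25 + 2) = -4*27 = -108)
s*C(u(1)) = -108*(-7) = 756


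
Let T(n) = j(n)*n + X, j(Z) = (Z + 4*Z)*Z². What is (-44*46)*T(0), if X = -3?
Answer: 6072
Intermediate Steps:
j(Z) = 5*Z³ (j(Z) = (5*Z)*Z² = 5*Z³)
T(n) = -3 + 5*n⁴ (T(n) = (5*n³)*n - 3 = 5*n⁴ - 3 = -3 + 5*n⁴)
(-44*46)*T(0) = (-44*46)*(-3 + 5*0⁴) = -2024*(-3 + 5*0) = -2024*(-3 + 0) = -2024*(-3) = 6072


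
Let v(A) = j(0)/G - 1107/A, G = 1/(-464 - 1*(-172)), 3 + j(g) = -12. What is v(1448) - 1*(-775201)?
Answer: 1128832181/1448 ≈ 7.7958e+5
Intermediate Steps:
j(g) = -15 (j(g) = -3 - 12 = -15)
G = -1/292 (G = 1/(-464 + 172) = 1/(-292) = -1/292 ≈ -0.0034247)
v(A) = 4380 - 1107/A (v(A) = -15/(-1/292) - 1107/A = -15*(-292) - 1107/A = 4380 - 1107/A)
v(1448) - 1*(-775201) = (4380 - 1107/1448) - 1*(-775201) = (4380 - 1107*1/1448) + 775201 = (4380 - 1107/1448) + 775201 = 6341133/1448 + 775201 = 1128832181/1448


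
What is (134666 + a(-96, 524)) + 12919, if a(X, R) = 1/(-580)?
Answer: 85599299/580 ≈ 1.4759e+5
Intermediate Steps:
a(X, R) = -1/580
(134666 + a(-96, 524)) + 12919 = (134666 - 1/580) + 12919 = 78106279/580 + 12919 = 85599299/580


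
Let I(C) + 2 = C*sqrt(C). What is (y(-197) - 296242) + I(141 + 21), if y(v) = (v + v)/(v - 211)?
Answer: -60433579/204 + 1458*sqrt(2) ≈ -2.9418e+5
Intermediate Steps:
I(C) = -2 + C**(3/2) (I(C) = -2 + C*sqrt(C) = -2 + C**(3/2))
y(v) = 2*v/(-211 + v) (y(v) = (2*v)/(-211 + v) = 2*v/(-211 + v))
(y(-197) - 296242) + I(141 + 21) = (2*(-197)/(-211 - 197) - 296242) + (-2 + (141 + 21)**(3/2)) = (2*(-197)/(-408) - 296242) + (-2 + 162**(3/2)) = (2*(-197)*(-1/408) - 296242) + (-2 + 1458*sqrt(2)) = (197/204 - 296242) + (-2 + 1458*sqrt(2)) = -60433171/204 + (-2 + 1458*sqrt(2)) = -60433579/204 + 1458*sqrt(2)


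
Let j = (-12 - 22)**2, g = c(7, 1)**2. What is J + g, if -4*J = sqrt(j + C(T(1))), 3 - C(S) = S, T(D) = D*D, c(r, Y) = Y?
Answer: 1 - sqrt(1158)/4 ≈ -7.5073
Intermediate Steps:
T(D) = D**2
C(S) = 3 - S
g = 1 (g = 1**2 = 1)
j = 1156 (j = (-34)**2 = 1156)
J = -sqrt(1158)/4 (J = -sqrt(1156 + (3 - 1*1**2))/4 = -sqrt(1156 + (3 - 1*1))/4 = -sqrt(1156 + (3 - 1))/4 = -sqrt(1156 + 2)/4 = -sqrt(1158)/4 ≈ -8.5074)
J + g = -sqrt(1158)/4 + 1 = 1 - sqrt(1158)/4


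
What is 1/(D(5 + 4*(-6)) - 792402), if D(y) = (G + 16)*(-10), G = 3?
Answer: -1/792592 ≈ -1.2617e-6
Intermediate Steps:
D(y) = -190 (D(y) = (3 + 16)*(-10) = 19*(-10) = -190)
1/(D(5 + 4*(-6)) - 792402) = 1/(-190 - 792402) = 1/(-792592) = -1/792592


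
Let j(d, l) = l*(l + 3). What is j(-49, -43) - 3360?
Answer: -1640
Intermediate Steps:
j(d, l) = l*(3 + l)
j(-49, -43) - 3360 = -43*(3 - 43) - 3360 = -43*(-40) - 3360 = 1720 - 3360 = -1640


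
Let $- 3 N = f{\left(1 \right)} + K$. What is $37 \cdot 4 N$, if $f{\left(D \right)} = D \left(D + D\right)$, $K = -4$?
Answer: $\frac{296}{3} \approx 98.667$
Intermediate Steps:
$f{\left(D \right)} = 2 D^{2}$ ($f{\left(D \right)} = D 2 D = 2 D^{2}$)
$N = \frac{2}{3}$ ($N = - \frac{2 \cdot 1^{2} - 4}{3} = - \frac{2 \cdot 1 - 4}{3} = - \frac{2 - 4}{3} = \left(- \frac{1}{3}\right) \left(-2\right) = \frac{2}{3} \approx 0.66667$)
$37 \cdot 4 N = 37 \cdot 4 \cdot \frac{2}{3} = 148 \cdot \frac{2}{3} = \frac{296}{3}$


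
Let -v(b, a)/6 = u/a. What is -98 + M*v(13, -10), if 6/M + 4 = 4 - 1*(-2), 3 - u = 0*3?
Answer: -463/5 ≈ -92.600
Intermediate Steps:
u = 3 (u = 3 - 0*3 = 3 - 1*0 = 3 + 0 = 3)
v(b, a) = -18/a
M = 3 (M = 6/(-4 + (4 - 1*(-2))) = 6/(-4 + (4 + 2)) = 6/(-4 + 6) = 6/2 = 6*(½) = 3)
-98 + M*v(13, -10) = -98 + 3*(-18/(-10)) = -98 + 3*(-18*(-⅒)) = -98 + 3*(9/5) = -98 + 27/5 = -463/5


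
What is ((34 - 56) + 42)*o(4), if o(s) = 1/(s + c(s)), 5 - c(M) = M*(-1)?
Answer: 20/13 ≈ 1.5385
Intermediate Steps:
c(M) = 5 + M (c(M) = 5 - M*(-1) = 5 - (-1)*M = 5 + M)
o(s) = 1/(5 + 2*s) (o(s) = 1/(s + (5 + s)) = 1/(5 + 2*s))
((34 - 56) + 42)*o(4) = ((34 - 56) + 42)/(5 + 2*4) = (-22 + 42)/(5 + 8) = 20/13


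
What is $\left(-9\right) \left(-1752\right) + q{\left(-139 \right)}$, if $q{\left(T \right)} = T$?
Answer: $15629$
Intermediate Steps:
$\left(-9\right) \left(-1752\right) + q{\left(-139 \right)} = \left(-9\right) \left(-1752\right) - 139 = 15768 - 139 = 15629$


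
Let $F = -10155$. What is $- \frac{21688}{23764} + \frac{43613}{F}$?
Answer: $- \frac{314165243}{60330855} \approx -5.2074$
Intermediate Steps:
$- \frac{21688}{23764} + \frac{43613}{F} = - \frac{21688}{23764} + \frac{43613}{-10155} = \left(-21688\right) \frac{1}{23764} + 43613 \left(- \frac{1}{10155}\right) = - \frac{5422}{5941} - \frac{43613}{10155} = - \frac{314165243}{60330855}$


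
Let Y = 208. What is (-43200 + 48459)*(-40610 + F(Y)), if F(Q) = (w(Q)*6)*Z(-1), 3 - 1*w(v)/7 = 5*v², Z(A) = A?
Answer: 47566098336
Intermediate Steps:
w(v) = 21 - 35*v²
F(Q) = -126 + 210*Q² (F(Q) = ((21 - 35*Q²)*6)*(-1) = (126 - 210*Q²)*(-1) = -126 + 210*Q²)
(-43200 + 48459)*(-40610 + F(Y)) = (-43200 + 48459)*(-40610 + (-126 + 210*208²)) = 5259*(-40610 + (-126 + 210*43264)) = 5259*(-40610 + (-126 + 9085440)) = 5259*(-40610 + 9085314) = 5259*9044704 = 47566098336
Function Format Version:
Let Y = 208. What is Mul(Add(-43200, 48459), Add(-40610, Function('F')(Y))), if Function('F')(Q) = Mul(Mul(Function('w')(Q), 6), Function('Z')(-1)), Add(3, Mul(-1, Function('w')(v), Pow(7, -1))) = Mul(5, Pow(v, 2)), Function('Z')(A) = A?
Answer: 47566098336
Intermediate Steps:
Function('w')(v) = Add(21, Mul(-35, Pow(v, 2))) (Function('w')(v) = Add(21, Mul(-7, Mul(5, Pow(v, 2)))) = Add(21, Mul(-35, Pow(v, 2))))
Function('F')(Q) = Add(-126, Mul(210, Pow(Q, 2))) (Function('F')(Q) = Mul(Mul(Add(21, Mul(-35, Pow(Q, 2))), 6), -1) = Mul(Add(126, Mul(-210, Pow(Q, 2))), -1) = Add(-126, Mul(210, Pow(Q, 2))))
Mul(Add(-43200, 48459), Add(-40610, Function('F')(Y))) = Mul(Add(-43200, 48459), Add(-40610, Add(-126, Mul(210, Pow(208, 2))))) = Mul(5259, Add(-40610, Add(-126, Mul(210, 43264)))) = Mul(5259, Add(-40610, Add(-126, 9085440))) = Mul(5259, Add(-40610, 9085314)) = Mul(5259, 9044704) = 47566098336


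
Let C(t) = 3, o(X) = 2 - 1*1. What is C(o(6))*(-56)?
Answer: -168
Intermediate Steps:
o(X) = 1 (o(X) = 2 - 1 = 1)
C(o(6))*(-56) = 3*(-56) = -168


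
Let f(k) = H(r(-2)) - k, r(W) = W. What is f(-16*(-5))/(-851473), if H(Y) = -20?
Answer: 100/851473 ≈ 0.00011744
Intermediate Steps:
f(k) = -20 - k
f(-16*(-5))/(-851473) = (-20 - (-16)*(-5))/(-851473) = (-20 - 1*80)*(-1/851473) = (-20 - 80)*(-1/851473) = -100*(-1/851473) = 100/851473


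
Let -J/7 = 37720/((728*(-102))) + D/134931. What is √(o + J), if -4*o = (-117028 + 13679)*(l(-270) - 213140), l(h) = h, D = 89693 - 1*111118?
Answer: I*√4903081116641629062932895/29819751 ≈ 74256.0*I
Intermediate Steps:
D = -21425 (D = 89693 - 111118 = -21425)
J = 278355505/59639502 (J = -7*(37720/((728*(-102))) - 21425/134931) = -7*(37720/(-74256) - 21425*1/134931) = -7*(37720*(-1/74256) - 21425/134931) = -7*(-4715/9282 - 21425/134931) = -7*(-278355505/417476514) = 278355505/59639502 ≈ 4.6673)
o = -11027855045/2 (o = -(-117028 + 13679)*(-270 - 213140)/4 = -(-103349)*(-213410)/4 = -¼*22055710090 = -11027855045/2 ≈ -5.5139e+9)
√(o + J) = √(-11027855045/2 + 278355505/59639502) = √(-164423945613819145/29819751) = I*√4903081116641629062932895/29819751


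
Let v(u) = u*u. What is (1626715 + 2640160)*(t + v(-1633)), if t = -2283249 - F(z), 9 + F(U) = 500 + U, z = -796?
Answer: 1637391946875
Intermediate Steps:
F(U) = 491 + U (F(U) = -9 + (500 + U) = 491 + U)
t = -2282944 (t = -2283249 - (491 - 796) = -2283249 - 1*(-305) = -2283249 + 305 = -2282944)
v(u) = u²
(1626715 + 2640160)*(t + v(-1633)) = (1626715 + 2640160)*(-2282944 + (-1633)²) = 4266875*(-2282944 + 2666689) = 4266875*383745 = 1637391946875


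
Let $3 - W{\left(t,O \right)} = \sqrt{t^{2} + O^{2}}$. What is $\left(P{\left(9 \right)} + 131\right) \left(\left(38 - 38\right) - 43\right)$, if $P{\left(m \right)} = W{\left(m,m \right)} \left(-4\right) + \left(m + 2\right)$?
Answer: $-5590 - 1548 \sqrt{2} \approx -7779.2$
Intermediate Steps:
$W{\left(t,O \right)} = 3 - \sqrt{O^{2} + t^{2}}$ ($W{\left(t,O \right)} = 3 - \sqrt{t^{2} + O^{2}} = 3 - \sqrt{O^{2} + t^{2}}$)
$P{\left(m \right)} = -10 + m + 4 \sqrt{2} \sqrt{m^{2}}$ ($P{\left(m \right)} = \left(3 - \sqrt{m^{2} + m^{2}}\right) \left(-4\right) + \left(m + 2\right) = \left(3 - \sqrt{2 m^{2}}\right) \left(-4\right) + \left(2 + m\right) = \left(3 - \sqrt{2} \sqrt{m^{2}}\right) \left(-4\right) + \left(2 + m\right) = \left(-12 + 4 \sqrt{2} \sqrt{m^{2}}\right) + \left(2 + m\right) = -10 + m + 4 \sqrt{2} \sqrt{m^{2}}$)
$\left(P{\left(9 \right)} + 131\right) \left(\left(38 - 38\right) - 43\right) = \left(\left(-10 + 9 + 4 \sqrt{2} \sqrt{9^{2}}\right) + 131\right) \left(\left(38 - 38\right) - 43\right) = \left(\left(-10 + 9 + 4 \sqrt{2} \sqrt{81}\right) + 131\right) \left(0 - 43\right) = \left(\left(-10 + 9 + 4 \sqrt{2} \cdot 9\right) + 131\right) \left(-43\right) = \left(\left(-10 + 9 + 36 \sqrt{2}\right) + 131\right) \left(-43\right) = \left(\left(-1 + 36 \sqrt{2}\right) + 131\right) \left(-43\right) = \left(130 + 36 \sqrt{2}\right) \left(-43\right) = -5590 - 1548 \sqrt{2}$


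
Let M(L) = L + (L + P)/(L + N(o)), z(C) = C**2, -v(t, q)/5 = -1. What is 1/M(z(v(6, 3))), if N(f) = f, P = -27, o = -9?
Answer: 8/199 ≈ 0.040201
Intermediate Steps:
v(t, q) = 5 (v(t, q) = -5*(-1) = 5)
M(L) = L + (-27 + L)/(-9 + L) (M(L) = L + (L - 27)/(L - 9) = L + (-27 + L)/(-9 + L))
1/M(z(v(6, 3))) = 1/((-27 + (5**2)**2 - 8*5**2)/(-9 + 5**2)) = 1/((-27 + 25**2 - 8*25)/(-9 + 25)) = 1/((-27 + 625 - 200)/16) = 1/((1/16)*398) = 1/(199/8) = 8/199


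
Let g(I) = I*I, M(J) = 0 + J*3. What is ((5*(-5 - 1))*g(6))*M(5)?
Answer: -16200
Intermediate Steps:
M(J) = 3*J (M(J) = 0 + 3*J = 3*J)
g(I) = I²
((5*(-5 - 1))*g(6))*M(5) = ((5*(-5 - 1))*6²)*(3*5) = ((5*(-6))*36)*15 = -30*36*15 = -1080*15 = -16200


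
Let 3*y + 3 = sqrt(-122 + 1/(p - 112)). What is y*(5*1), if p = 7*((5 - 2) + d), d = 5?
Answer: -5 + 5*I*sqrt(95662)/84 ≈ -5.0 + 18.41*I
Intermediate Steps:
p = 56 (p = 7*((5 - 2) + 5) = 7*(3 + 5) = 7*8 = 56)
y = -1 + I*sqrt(95662)/84 (y = -1 + sqrt(-122 + 1/(56 - 112))/3 = -1 + sqrt(-122 + 1/(-56))/3 = -1 + sqrt(-122 - 1/56)/3 = -1 + sqrt(-6833/56)/3 = -1 + (I*sqrt(95662)/28)/3 = -1 + I*sqrt(95662)/84 ≈ -1.0 + 3.6821*I)
y*(5*1) = (-1 + I*sqrt(95662)/84)*(5*1) = (-1 + I*sqrt(95662)/84)*5 = -5 + 5*I*sqrt(95662)/84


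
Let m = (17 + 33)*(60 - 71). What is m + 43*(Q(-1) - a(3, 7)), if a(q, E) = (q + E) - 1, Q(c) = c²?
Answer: -894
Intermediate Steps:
a(q, E) = -1 + E + q (a(q, E) = (E + q) - 1 = -1 + E + q)
m = -550 (m = 50*(-11) = -550)
m + 43*(Q(-1) - a(3, 7)) = -550 + 43*((-1)² - (-1 + 7 + 3)) = -550 + 43*(1 - 1*9) = -550 + 43*(1 - 9) = -550 + 43*(-8) = -550 - 344 = -894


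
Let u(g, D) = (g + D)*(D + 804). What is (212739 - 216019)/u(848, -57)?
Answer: -3280/590877 ≈ -0.0055511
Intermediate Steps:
u(g, D) = (804 + D)*(D + g) (u(g, D) = (D + g)*(804 + D) = (804 + D)*(D + g))
(212739 - 216019)/u(848, -57) = (212739 - 216019)/((-57)² + 804*(-57) + 804*848 - 57*848) = -3280/(3249 - 45828 + 681792 - 48336) = -3280/590877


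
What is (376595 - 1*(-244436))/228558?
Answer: 621031/228558 ≈ 2.7172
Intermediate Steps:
(376595 - 1*(-244436))/228558 = (376595 + 244436)*(1/228558) = 621031*(1/228558) = 621031/228558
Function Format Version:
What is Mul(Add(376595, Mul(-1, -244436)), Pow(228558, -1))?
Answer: Rational(621031, 228558) ≈ 2.7172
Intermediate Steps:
Mul(Add(376595, Mul(-1, -244436)), Pow(228558, -1)) = Mul(Add(376595, 244436), Rational(1, 228558)) = Mul(621031, Rational(1, 228558)) = Rational(621031, 228558)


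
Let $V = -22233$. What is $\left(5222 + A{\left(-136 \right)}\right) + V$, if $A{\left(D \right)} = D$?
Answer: $-17147$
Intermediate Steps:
$\left(5222 + A{\left(-136 \right)}\right) + V = \left(5222 - 136\right) - 22233 = 5086 - 22233 = -17147$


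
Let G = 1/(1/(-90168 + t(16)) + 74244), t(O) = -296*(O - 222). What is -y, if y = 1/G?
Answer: -2167330847/29192 ≈ -74244.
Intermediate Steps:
t(O) = 65712 - 296*O (t(O) = -296*(-222 + O) = 65712 - 296*O)
G = 29192/2167330847 (G = 1/(1/(-90168 + (65712 - 296*16)) + 74244) = 1/(1/(-90168 + (65712 - 4736)) + 74244) = 1/(1/(-90168 + 60976) + 74244) = 1/(1/(-29192) + 74244) = 1/(-1/29192 + 74244) = 1/(2167330847/29192) = 29192/2167330847 ≈ 1.3469e-5)
y = 2167330847/29192 (y = 1/(29192/2167330847) = 2167330847/29192 ≈ 74244.)
-y = -1*2167330847/29192 = -2167330847/29192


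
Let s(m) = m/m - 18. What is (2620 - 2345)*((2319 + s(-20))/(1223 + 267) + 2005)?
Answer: 82218180/149 ≈ 5.5180e+5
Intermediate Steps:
s(m) = -17 (s(m) = 1 - 18 = -17)
(2620 - 2345)*((2319 + s(-20))/(1223 + 267) + 2005) = (2620 - 2345)*((2319 - 17)/(1223 + 267) + 2005) = 275*(2302/1490 + 2005) = 275*(2302*(1/1490) + 2005) = 275*(1151/745 + 2005) = 275*(1494876/745) = 82218180/149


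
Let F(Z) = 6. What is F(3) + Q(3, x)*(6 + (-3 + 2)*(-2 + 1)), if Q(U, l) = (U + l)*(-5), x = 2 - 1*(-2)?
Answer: -239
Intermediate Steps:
x = 4 (x = 2 + 2 = 4)
Q(U, l) = -5*U - 5*l
F(3) + Q(3, x)*(6 + (-3 + 2)*(-2 + 1)) = 6 + (-5*3 - 5*4)*(6 + (-3 + 2)*(-2 + 1)) = 6 + (-15 - 20)*(6 - 1*(-1)) = 6 - 35*(6 + 1) = 6 - 35*7 = 6 - 245 = -239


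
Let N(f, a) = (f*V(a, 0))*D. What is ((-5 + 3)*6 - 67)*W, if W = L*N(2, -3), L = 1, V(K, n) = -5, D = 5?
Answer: 3950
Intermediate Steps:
N(f, a) = -25*f (N(f, a) = (f*(-5))*5 = -5*f*5 = -25*f)
W = -50 (W = 1*(-25*2) = 1*(-50) = -50)
((-5 + 3)*6 - 67)*W = ((-5 + 3)*6 - 67)*(-50) = (-2*6 - 67)*(-50) = (-12 - 67)*(-50) = -79*(-50) = 3950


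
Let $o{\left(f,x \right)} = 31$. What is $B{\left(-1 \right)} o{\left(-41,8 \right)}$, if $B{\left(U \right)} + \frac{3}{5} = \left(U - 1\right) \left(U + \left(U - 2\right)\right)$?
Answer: $\frac{1147}{5} \approx 229.4$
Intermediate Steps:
$B{\left(U \right)} = - \frac{3}{5} + \left(-1 + U\right) \left(-2 + 2 U\right)$ ($B{\left(U \right)} = - \frac{3}{5} + \left(U - 1\right) \left(U + \left(U - 2\right)\right) = - \frac{3}{5} + \left(-1 + U\right) \left(U + \left(-2 + U\right)\right) = - \frac{3}{5} + \left(-1 + U\right) \left(-2 + 2 U\right)$)
$B{\left(-1 \right)} o{\left(-41,8 \right)} = \left(\frac{7}{5} - -4 + 2 \left(-1\right)^{2}\right) 31 = \left(\frac{7}{5} + 4 + 2 \cdot 1\right) 31 = \left(\frac{7}{5} + 4 + 2\right) 31 = \frac{37}{5} \cdot 31 = \frac{1147}{5}$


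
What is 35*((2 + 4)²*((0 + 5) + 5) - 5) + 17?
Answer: 12442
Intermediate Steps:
35*((2 + 4)²*((0 + 5) + 5) - 5) + 17 = 35*(6²*(5 + 5) - 5) + 17 = 35*(36*10 - 5) + 17 = 35*(360 - 5) + 17 = 35*355 + 17 = 12425 + 17 = 12442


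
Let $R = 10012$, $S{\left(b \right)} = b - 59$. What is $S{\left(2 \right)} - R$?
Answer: $-10069$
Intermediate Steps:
$S{\left(b \right)} = -59 + b$
$S{\left(2 \right)} - R = \left(-59 + 2\right) - 10012 = -57 - 10012 = -10069$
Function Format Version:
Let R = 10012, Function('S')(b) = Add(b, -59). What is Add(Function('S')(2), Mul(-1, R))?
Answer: -10069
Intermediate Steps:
Function('S')(b) = Add(-59, b)
Add(Function('S')(2), Mul(-1, R)) = Add(Add(-59, 2), Mul(-1, 10012)) = Add(-57, -10012) = -10069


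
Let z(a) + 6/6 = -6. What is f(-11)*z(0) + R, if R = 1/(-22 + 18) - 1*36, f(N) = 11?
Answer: -453/4 ≈ -113.25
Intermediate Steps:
R = -145/4 (R = 1/(-4) - 36 = -¼ - 36 = -145/4 ≈ -36.250)
z(a) = -7 (z(a) = -1 - 6 = -7)
f(-11)*z(0) + R = 11*(-7) - 145/4 = -77 - 145/4 = -453/4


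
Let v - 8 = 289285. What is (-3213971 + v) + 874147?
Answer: -2050531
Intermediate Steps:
v = 289293 (v = 8 + 289285 = 289293)
(-3213971 + v) + 874147 = (-3213971 + 289293) + 874147 = -2924678 + 874147 = -2050531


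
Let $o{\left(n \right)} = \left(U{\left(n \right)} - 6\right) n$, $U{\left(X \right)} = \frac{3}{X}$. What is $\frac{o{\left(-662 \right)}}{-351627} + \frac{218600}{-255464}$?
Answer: $- \frac{3245047150}{3742834997} \approx -0.867$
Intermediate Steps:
$o{\left(n \right)} = n \left(-6 + \frac{3}{n}\right)$ ($o{\left(n \right)} = \left(\frac{3}{n} - 6\right) n = \left(-6 + \frac{3}{n}\right) n = n \left(-6 + \frac{3}{n}\right)$)
$\frac{o{\left(-662 \right)}}{-351627} + \frac{218600}{-255464} = \frac{3 - -3972}{-351627} + \frac{218600}{-255464} = \left(3 + 3972\right) \left(- \frac{1}{351627}\right) + 218600 \left(- \frac{1}{255464}\right) = 3975 \left(- \frac{1}{351627}\right) - \frac{27325}{31933} = - \frac{1325}{117209} - \frac{27325}{31933} = - \frac{3245047150}{3742834997}$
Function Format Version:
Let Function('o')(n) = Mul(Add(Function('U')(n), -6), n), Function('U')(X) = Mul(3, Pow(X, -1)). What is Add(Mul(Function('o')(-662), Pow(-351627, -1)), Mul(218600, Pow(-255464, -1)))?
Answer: Rational(-3245047150, 3742834997) ≈ -0.86700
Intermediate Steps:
Function('o')(n) = Mul(n, Add(-6, Mul(3, Pow(n, -1)))) (Function('o')(n) = Mul(Add(Mul(3, Pow(n, -1)), -6), n) = Mul(Add(-6, Mul(3, Pow(n, -1))), n) = Mul(n, Add(-6, Mul(3, Pow(n, -1)))))
Add(Mul(Function('o')(-662), Pow(-351627, -1)), Mul(218600, Pow(-255464, -1))) = Add(Mul(Add(3, Mul(-6, -662)), Pow(-351627, -1)), Mul(218600, Pow(-255464, -1))) = Add(Mul(Add(3, 3972), Rational(-1, 351627)), Mul(218600, Rational(-1, 255464))) = Add(Mul(3975, Rational(-1, 351627)), Rational(-27325, 31933)) = Add(Rational(-1325, 117209), Rational(-27325, 31933)) = Rational(-3245047150, 3742834997)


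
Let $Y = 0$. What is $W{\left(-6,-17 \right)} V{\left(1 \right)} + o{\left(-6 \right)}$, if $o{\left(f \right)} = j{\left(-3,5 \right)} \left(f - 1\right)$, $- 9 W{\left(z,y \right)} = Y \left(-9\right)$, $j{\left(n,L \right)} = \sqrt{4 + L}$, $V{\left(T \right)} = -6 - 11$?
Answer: $-21$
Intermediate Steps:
$V{\left(T \right)} = -17$ ($V{\left(T \right)} = -6 - 11 = -17$)
$W{\left(z,y \right)} = 0$ ($W{\left(z,y \right)} = - \frac{0 \left(-9\right)}{9} = \left(- \frac{1}{9}\right) 0 = 0$)
$o{\left(f \right)} = -3 + 3 f$ ($o{\left(f \right)} = \sqrt{4 + 5} \left(f - 1\right) = \sqrt{9} \left(-1 + f\right) = 3 \left(-1 + f\right) = -3 + 3 f$)
$W{\left(-6,-17 \right)} V{\left(1 \right)} + o{\left(-6 \right)} = 0 \left(-17\right) + \left(-3 + 3 \left(-6\right)\right) = 0 - 21 = -21$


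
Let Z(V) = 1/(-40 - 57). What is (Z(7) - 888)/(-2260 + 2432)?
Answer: -86137/16684 ≈ -5.1628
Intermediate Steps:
Z(V) = -1/97 (Z(V) = 1/(-97) = -1/97)
(Z(7) - 888)/(-2260 + 2432) = (-1/97 - 888)/(-2260 + 2432) = -86137/97/172 = -86137/97*1/172 = -86137/16684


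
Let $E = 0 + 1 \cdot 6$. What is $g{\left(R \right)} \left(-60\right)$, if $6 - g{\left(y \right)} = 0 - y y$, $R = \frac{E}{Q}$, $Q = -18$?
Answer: $- \frac{1100}{3} \approx -366.67$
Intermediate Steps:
$E = 6$ ($E = 0 + 6 = 6$)
$R = - \frac{1}{3}$ ($R = \frac{6}{-18} = 6 \left(- \frac{1}{18}\right) = - \frac{1}{3} \approx -0.33333$)
$g{\left(y \right)} = 6 + y^{2}$ ($g{\left(y \right)} = 6 - \left(0 - y y\right) = 6 - \left(0 - y^{2}\right) = 6 - - y^{2} = 6 + y^{2}$)
$g{\left(R \right)} \left(-60\right) = \left(6 + \left(- \frac{1}{3}\right)^{2}\right) \left(-60\right) = \left(6 + \frac{1}{9}\right) \left(-60\right) = \frac{55}{9} \left(-60\right) = - \frac{1100}{3}$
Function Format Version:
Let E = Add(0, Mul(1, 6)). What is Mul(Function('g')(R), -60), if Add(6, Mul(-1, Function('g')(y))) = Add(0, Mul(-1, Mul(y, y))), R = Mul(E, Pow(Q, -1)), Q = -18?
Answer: Rational(-1100, 3) ≈ -366.67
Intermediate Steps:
E = 6 (E = Add(0, 6) = 6)
R = Rational(-1, 3) (R = Mul(6, Pow(-18, -1)) = Mul(6, Rational(-1, 18)) = Rational(-1, 3) ≈ -0.33333)
Function('g')(y) = Add(6, Pow(y, 2)) (Function('g')(y) = Add(6, Mul(-1, Add(0, Mul(-1, Mul(y, y))))) = Add(6, Mul(-1, Add(0, Mul(-1, Pow(y, 2))))) = Add(6, Mul(-1, Mul(-1, Pow(y, 2)))) = Add(6, Pow(y, 2)))
Mul(Function('g')(R), -60) = Mul(Add(6, Pow(Rational(-1, 3), 2)), -60) = Mul(Add(6, Rational(1, 9)), -60) = Mul(Rational(55, 9), -60) = Rational(-1100, 3)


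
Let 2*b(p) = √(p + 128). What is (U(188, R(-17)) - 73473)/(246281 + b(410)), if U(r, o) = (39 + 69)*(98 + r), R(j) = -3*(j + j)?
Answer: -6991917590/40436220551 + 14195*√538/40436220551 ≈ -0.17290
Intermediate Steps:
R(j) = -6*j
U(r, o) = 10584 + 108*r (U(r, o) = 108*(98 + r) = 10584 + 108*r)
b(p) = √(128 + p)/2 (b(p) = √(p + 128)/2 = √(128 + p)/2)
(U(188, R(-17)) - 73473)/(246281 + b(410)) = ((10584 + 108*188) - 73473)/(246281 + √(128 + 410)/2) = ((10584 + 20304) - 73473)/(246281 + √538/2) = (30888 - 73473)/(246281 + √538/2) = -42585/(246281 + √538/2)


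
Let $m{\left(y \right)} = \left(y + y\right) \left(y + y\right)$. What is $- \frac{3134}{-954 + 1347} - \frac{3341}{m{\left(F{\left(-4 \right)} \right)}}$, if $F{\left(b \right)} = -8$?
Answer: $- \frac{2115317}{100608} \approx -21.025$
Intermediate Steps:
$m{\left(y \right)} = 4 y^{2}$ ($m{\left(y \right)} = 2 y 2 y = 4 y^{2}$)
$- \frac{3134}{-954 + 1347} - \frac{3341}{m{\left(F{\left(-4 \right)} \right)}} = - \frac{3134}{-954 + 1347} - \frac{3341}{4 \left(-8\right)^{2}} = - \frac{3134}{393} - \frac{3341}{4 \cdot 64} = \left(-3134\right) \frac{1}{393} - \frac{3341}{256} = - \frac{3134}{393} - \frac{3341}{256} = - \frac{2115317}{100608}$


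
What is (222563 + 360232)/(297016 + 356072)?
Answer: 194265/217696 ≈ 0.89237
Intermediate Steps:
(222563 + 360232)/(297016 + 356072) = 582795/653088 = 582795*(1/653088) = 194265/217696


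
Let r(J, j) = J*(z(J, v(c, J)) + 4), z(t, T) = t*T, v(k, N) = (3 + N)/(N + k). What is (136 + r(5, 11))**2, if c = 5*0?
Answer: 38416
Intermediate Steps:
c = 0
v(k, N) = (3 + N)/(N + k)
z(t, T) = T*t
r(J, j) = J*(7 + J) (r(J, j) = J*(((3 + J)/(J + 0))*J + 4) = J*(((3 + J)/J)*J + 4) = J*((3 + J) + 4) = J*(7 + J))
(136 + r(5, 11))**2 = (136 + 5*(7 + 5))**2 = (136 + 5*12)**2 = (136 + 60)**2 = 196**2 = 38416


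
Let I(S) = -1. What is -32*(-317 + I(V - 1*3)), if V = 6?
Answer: 10176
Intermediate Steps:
-32*(-317 + I(V - 1*3)) = -32*(-317 - 1) = -32*(-318) = 10176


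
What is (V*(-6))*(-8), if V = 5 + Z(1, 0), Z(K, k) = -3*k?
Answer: 240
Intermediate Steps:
V = 5 (V = 5 - 3*0 = 5 + 0 = 5)
(V*(-6))*(-8) = (5*(-6))*(-8) = -30*(-8) = 240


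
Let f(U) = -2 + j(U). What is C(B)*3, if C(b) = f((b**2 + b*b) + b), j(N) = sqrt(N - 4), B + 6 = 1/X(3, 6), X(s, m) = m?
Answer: -6 + 2*sqrt(131) ≈ 16.891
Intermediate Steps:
B = -35/6 (B = -6 + 1/6 = -35/6 ≈ -5.8333)
j(N) = sqrt(-4 + N)
f(U) = -2 + sqrt(-4 + U)
C(b) = -2 + sqrt(-4 + b + 2*b**2) (C(b) = -2 + sqrt(-4 + ((b**2 + b*b) + b)) = -2 + sqrt(-4 + ((b**2 + b**2) + b)) = -2 + sqrt(-4 + (2*b**2 + b)) = -2 + sqrt(-4 + (b + 2*b**2)) = -2 + sqrt(-4 + b + 2*b**2))
C(B)*3 = (-2 + sqrt(-4 - 35*(1 + 2*(-35/6))/6))*3 = (-2 + sqrt(-4 - 35*(1 - 35/3)/6))*3 = (-2 + sqrt(-4 - 35/6*(-32/3)))*3 = (-2 + sqrt(-4 + 560/9))*3 = (-2 + sqrt(524/9))*3 = (-2 + 2*sqrt(131)/3)*3 = -6 + 2*sqrt(131)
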